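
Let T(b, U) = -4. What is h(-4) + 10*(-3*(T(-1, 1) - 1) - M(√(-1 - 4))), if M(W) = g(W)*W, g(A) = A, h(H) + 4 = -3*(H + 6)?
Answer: 190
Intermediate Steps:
h(H) = -22 - 3*H (h(H) = -4 - 3*(H + 6) = -4 - 3*(6 + H) = -4 + (-18 - 3*H) = -22 - 3*H)
M(W) = W² (M(W) = W*W = W²)
h(-4) + 10*(-3*(T(-1, 1) - 1) - M(√(-1 - 4))) = (-22 - 3*(-4)) + 10*(-3*(-4 - 1) - (√(-1 - 4))²) = (-22 + 12) + 10*(-3*(-5) - (√(-5))²) = -10 + 10*(15 - (I*√5)²) = -10 + 10*(15 - 1*(-5)) = -10 + 10*(15 + 5) = -10 + 10*20 = -10 + 200 = 190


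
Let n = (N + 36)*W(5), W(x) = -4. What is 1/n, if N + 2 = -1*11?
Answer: -1/92 ≈ -0.010870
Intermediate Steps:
N = -13 (N = -2 - 1*11 = -2 - 11 = -13)
n = -92 (n = (-13 + 36)*(-4) = 23*(-4) = -92)
1/n = 1/(-92) = -1/92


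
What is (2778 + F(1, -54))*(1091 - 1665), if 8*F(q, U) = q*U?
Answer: -3181395/2 ≈ -1.5907e+6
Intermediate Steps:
F(q, U) = U*q/8 (F(q, U) = (q*U)/8 = (U*q)/8 = U*q/8)
(2778 + F(1, -54))*(1091 - 1665) = (2778 + (⅛)*(-54)*1)*(1091 - 1665) = (2778 - 27/4)*(-574) = (11085/4)*(-574) = -3181395/2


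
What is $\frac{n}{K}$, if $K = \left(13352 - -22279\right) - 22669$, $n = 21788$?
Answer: $\frac{10894}{6481} \approx 1.6809$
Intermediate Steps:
$K = 12962$ ($K = \left(13352 + 22279\right) - 22669 = 35631 - 22669 = 12962$)
$\frac{n}{K} = \frac{21788}{12962} = 21788 \cdot \frac{1}{12962} = \frac{10894}{6481}$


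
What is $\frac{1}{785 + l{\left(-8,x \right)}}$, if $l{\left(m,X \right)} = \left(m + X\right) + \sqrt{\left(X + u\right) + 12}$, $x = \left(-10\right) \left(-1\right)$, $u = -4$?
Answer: $\frac{787}{619351} - \frac{3 \sqrt{2}}{619351} \approx 0.0012638$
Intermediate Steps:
$x = 10$
$l{\left(m,X \right)} = X + m + \sqrt{8 + X}$ ($l{\left(m,X \right)} = \left(m + X\right) + \sqrt{\left(X - 4\right) + 12} = \left(X + m\right) + \sqrt{\left(-4 + X\right) + 12} = \left(X + m\right) + \sqrt{8 + X} = X + m + \sqrt{8 + X}$)
$\frac{1}{785 + l{\left(-8,x \right)}} = \frac{1}{785 + \left(10 - 8 + \sqrt{8 + 10}\right)} = \frac{1}{785 + \left(10 - 8 + \sqrt{18}\right)} = \frac{1}{785 + \left(10 - 8 + 3 \sqrt{2}\right)} = \frac{1}{785 + \left(2 + 3 \sqrt{2}\right)} = \frac{1}{787 + 3 \sqrt{2}}$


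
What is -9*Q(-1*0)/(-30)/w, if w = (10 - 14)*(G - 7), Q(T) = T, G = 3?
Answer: 0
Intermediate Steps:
w = 16 (w = (10 - 14)*(3 - 7) = -4*(-4) = 16)
-9*Q(-1*0)/(-30)/w = -9*-1*0/(-30)/16 = -9*0*(-1/30)/16 = -0/16 = -9*0 = 0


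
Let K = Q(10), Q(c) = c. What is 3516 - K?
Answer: 3506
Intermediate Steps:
K = 10
3516 - K = 3516 - 1*10 = 3516 - 10 = 3506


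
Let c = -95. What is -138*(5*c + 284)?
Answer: 26358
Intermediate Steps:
-138*(5*c + 284) = -138*(5*(-95) + 284) = -138*(-475 + 284) = -138*(-191) = 26358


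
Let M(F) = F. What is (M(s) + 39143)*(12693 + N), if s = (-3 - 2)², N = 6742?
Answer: 761230080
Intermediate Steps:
s = 25 (s = (-5)² = 25)
(M(s) + 39143)*(12693 + N) = (25 + 39143)*(12693 + 6742) = 39168*19435 = 761230080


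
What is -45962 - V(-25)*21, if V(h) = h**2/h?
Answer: -45437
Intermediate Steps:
V(h) = h
-45962 - V(-25)*21 = -45962 - (-25)*21 = -45962 - 1*(-525) = -45962 + 525 = -45437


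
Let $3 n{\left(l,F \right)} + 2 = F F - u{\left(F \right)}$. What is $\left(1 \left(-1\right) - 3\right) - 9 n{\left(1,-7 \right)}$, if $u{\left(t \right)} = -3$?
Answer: $-154$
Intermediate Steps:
$n{\left(l,F \right)} = \frac{1}{3} + \frac{F^{2}}{3}$ ($n{\left(l,F \right)} = - \frac{2}{3} + \frac{F F - -3}{3} = - \frac{2}{3} + \frac{F^{2} + 3}{3} = - \frac{2}{3} + \frac{3 + F^{2}}{3} = - \frac{2}{3} + \left(1 + \frac{F^{2}}{3}\right) = \frac{1}{3} + \frac{F^{2}}{3}$)
$\left(1 \left(-1\right) - 3\right) - 9 n{\left(1,-7 \right)} = \left(1 \left(-1\right) - 3\right) - 9 \left(\frac{1}{3} + \frac{\left(-7\right)^{2}}{3}\right) = \left(-1 - 3\right) - 9 \left(\frac{1}{3} + \frac{1}{3} \cdot 49\right) = -4 - 9 \left(\frac{1}{3} + \frac{49}{3}\right) = -4 - 150 = -154$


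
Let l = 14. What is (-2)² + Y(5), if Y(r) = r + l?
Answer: 23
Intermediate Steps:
Y(r) = 14 + r (Y(r) = r + 14 = 14 + r)
(-2)² + Y(5) = (-2)² + (14 + 5) = 4 + 19 = 23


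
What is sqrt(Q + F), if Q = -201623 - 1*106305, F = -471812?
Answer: 2*I*sqrt(194935) ≈ 883.03*I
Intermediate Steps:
Q = -307928 (Q = -201623 - 106305 = -307928)
sqrt(Q + F) = sqrt(-307928 - 471812) = sqrt(-779740) = 2*I*sqrt(194935)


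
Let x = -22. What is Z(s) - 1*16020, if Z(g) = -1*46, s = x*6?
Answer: -16066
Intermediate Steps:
s = -132 (s = -22*6 = -132)
Z(g) = -46
Z(s) - 1*16020 = -46 - 1*16020 = -46 - 16020 = -16066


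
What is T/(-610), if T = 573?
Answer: -573/610 ≈ -0.93934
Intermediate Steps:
T/(-610) = 573/(-610) = 573*(-1/610) = -573/610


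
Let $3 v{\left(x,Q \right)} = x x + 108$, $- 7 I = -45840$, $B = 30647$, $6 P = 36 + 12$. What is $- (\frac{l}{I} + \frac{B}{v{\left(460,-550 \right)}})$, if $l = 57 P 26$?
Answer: $- \frac{453846787}{202181140} \approx -2.2448$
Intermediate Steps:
$P = 8$ ($P = \frac{36 + 12}{6} = \frac{1}{6} \cdot 48 = 8$)
$I = \frac{45840}{7}$ ($I = \left(- \frac{1}{7}\right) \left(-45840\right) = \frac{45840}{7} \approx 6548.6$)
$v{\left(x,Q \right)} = 36 + \frac{x^{2}}{3}$ ($v{\left(x,Q \right)} = \frac{x x + 108}{3} = \frac{x^{2} + 108}{3} = \frac{108 + x^{2}}{3} = 36 + \frac{x^{2}}{3}$)
$l = 11856$ ($l = 57 \cdot 8 \cdot 26 = 456 \cdot 26 = 11856$)
$- (\frac{l}{I} + \frac{B}{v{\left(460,-550 \right)}}) = - (\frac{11856}{\frac{45840}{7}} + \frac{30647}{36 + \frac{460^{2}}{3}}) = - (11856 \cdot \frac{7}{45840} + \frac{30647}{36 + \frac{1}{3} \cdot 211600}) = - (\frac{1729}{955} + \frac{30647}{36 + \frac{211600}{3}}) = - (\frac{1729}{955} + \frac{30647}{\frac{211708}{3}}) = - (\frac{1729}{955} + 30647 \cdot \frac{3}{211708}) = - (\frac{1729}{955} + \frac{91941}{211708}) = \left(-1\right) \frac{453846787}{202181140} = - \frac{453846787}{202181140}$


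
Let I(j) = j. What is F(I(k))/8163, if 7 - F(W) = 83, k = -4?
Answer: -76/8163 ≈ -0.0093103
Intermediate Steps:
F(W) = -76 (F(W) = 7 - 1*83 = 7 - 83 = -76)
F(I(k))/8163 = -76/8163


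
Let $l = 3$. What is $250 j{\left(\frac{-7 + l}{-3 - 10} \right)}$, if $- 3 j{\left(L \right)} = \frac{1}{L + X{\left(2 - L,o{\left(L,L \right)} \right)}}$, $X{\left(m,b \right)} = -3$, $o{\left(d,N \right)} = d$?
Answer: $\frac{650}{21} \approx 30.952$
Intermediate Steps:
$j{\left(L \right)} = - \frac{1}{3 \left(-3 + L\right)}$ ($j{\left(L \right)} = - \frac{1}{3 \left(L - 3\right)} = - \frac{1}{3 \left(-3 + L\right)}$)
$250 j{\left(\frac{-7 + l}{-3 - 10} \right)} = 250 \left(- \frac{1}{-9 + 3 \frac{-7 + 3}{-3 - 10}}\right) = 250 \left(- \frac{1}{-9 + 3 \left(- \frac{4}{-13}\right)}\right) = 250 \left(- \frac{1}{-9 + 3 \left(\left(-4\right) \left(- \frac{1}{13}\right)\right)}\right) = 250 \left(- \frac{1}{-9 + 3 \cdot \frac{4}{13}}\right) = 250 \left(- \frac{1}{-9 + \frac{12}{13}}\right) = 250 \left(- \frac{1}{- \frac{105}{13}}\right) = 250 \left(\left(-1\right) \left(- \frac{13}{105}\right)\right) = 250 \cdot \frac{13}{105} = \frac{650}{21}$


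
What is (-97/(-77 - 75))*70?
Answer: 3395/76 ≈ 44.671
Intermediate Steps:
(-97/(-77 - 75))*70 = (-97/(-152))*70 = -1/152*(-97)*70 = (97/152)*70 = 3395/76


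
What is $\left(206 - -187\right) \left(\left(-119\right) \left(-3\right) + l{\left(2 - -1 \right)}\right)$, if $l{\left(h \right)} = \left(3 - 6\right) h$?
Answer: $136764$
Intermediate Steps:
$l{\left(h \right)} = - 3 h$ ($l{\left(h \right)} = \left(3 - 6\right) h = - 3 h$)
$\left(206 - -187\right) \left(\left(-119\right) \left(-3\right) + l{\left(2 - -1 \right)}\right) = \left(206 - -187\right) \left(\left(-119\right) \left(-3\right) - 3 \left(2 - -1\right)\right) = \left(206 + 187\right) \left(357 - 3 \left(2 + 1\right)\right) = 393 \left(357 - 9\right) = 393 \cdot 348 = 136764$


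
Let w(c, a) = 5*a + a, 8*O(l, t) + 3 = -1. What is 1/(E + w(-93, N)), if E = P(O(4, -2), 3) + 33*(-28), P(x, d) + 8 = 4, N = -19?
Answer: -1/1042 ≈ -0.00095969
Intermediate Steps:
O(l, t) = -½ (O(l, t) = -3/8 + (⅛)*(-1) = -3/8 - ⅛ = -½)
P(x, d) = -4 (P(x, d) = -8 + 4 = -4)
w(c, a) = 6*a
E = -928 (E = -4 + 33*(-28) = -4 - 924 = -928)
1/(E + w(-93, N)) = 1/(-928 + 6*(-19)) = 1/(-928 - 114) = 1/(-1042) = -1/1042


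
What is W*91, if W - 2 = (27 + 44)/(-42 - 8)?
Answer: 2639/50 ≈ 52.780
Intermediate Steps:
W = 29/50 (W = 2 + (27 + 44)/(-42 - 8) = 2 + 71/(-50) = 2 + 71*(-1/50) = 2 - 71/50 = 29/50 ≈ 0.58000)
W*91 = (29/50)*91 = 2639/50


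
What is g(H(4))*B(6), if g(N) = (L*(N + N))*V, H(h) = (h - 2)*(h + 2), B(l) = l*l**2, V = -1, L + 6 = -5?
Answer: 57024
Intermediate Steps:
L = -11 (L = -6 - 5 = -11)
B(l) = l**3
H(h) = (-2 + h)*(2 + h)
g(N) = 22*N (g(N) = -11*(N + N)*(-1) = -22*N*(-1) = 22*N)
g(H(4))*B(6) = (22*(-4 + 4**2))*6**3 = (22*(-4 + 16))*216 = (22*12)*216 = 264*216 = 57024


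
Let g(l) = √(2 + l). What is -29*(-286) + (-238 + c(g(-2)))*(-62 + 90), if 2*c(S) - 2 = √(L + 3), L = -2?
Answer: 1672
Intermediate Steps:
c(S) = 3/2 (c(S) = 1 + √(-2 + 3)/2 = 1 + √1/2 = 1 + (½)*1 = 1 + ½ = 3/2)
-29*(-286) + (-238 + c(g(-2)))*(-62 + 90) = -29*(-286) + (-238 + 3/2)*(-62 + 90) = 8294 - 473/2*28 = 8294 - 6622 = 1672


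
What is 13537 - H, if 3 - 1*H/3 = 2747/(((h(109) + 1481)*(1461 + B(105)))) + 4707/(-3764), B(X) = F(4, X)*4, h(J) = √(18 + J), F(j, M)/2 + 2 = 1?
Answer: 27037230933422031/1999166420588 - 2747*√127/1062256334 ≈ 13524.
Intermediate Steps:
F(j, M) = -2 (F(j, M) = -4 + 2*1 = -4 + 2 = -2)
B(X) = -8 (B(X) = -2*4 = -8)
H = 47997/3764 - 8241/(2151893 + 1453*√127) (H = 9 - 3*(2747/(((√(18 + 109) + 1481)*(1461 - 8))) + 4707/(-3764)) = 9 - 3*(2747/(((√127 + 1481)*1453)) + 4707*(-1/3764)) = 9 - 3*(2747/(((1481 + √127)*1453)) - 4707/3764) = 9 - 3*(2747/(2151893 + 1453*√127) - 4707/3764) = 9 - 3*(-4707/3764 + 2747/(2151893 + 1453*√127)) = 9 + (14121/3764 - 8241/(2151893 + 1453*√127)) = 47997/3764 - 8241/(2151893 + 1453*√127) ≈ 12.748)
13537 - H = 13537 - (25484902077725/1999166420588 + 2747*√127/1062256334) = 13537 + (-25484902077725/1999166420588 - 2747*√127/1062256334) = 27037230933422031/1999166420588 - 2747*√127/1062256334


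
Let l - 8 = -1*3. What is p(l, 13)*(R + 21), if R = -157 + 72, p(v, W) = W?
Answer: -832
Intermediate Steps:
l = 5 (l = 8 - 1*3 = 8 - 3 = 5)
R = -85
p(l, 13)*(R + 21) = 13*(-85 + 21) = 13*(-64) = -832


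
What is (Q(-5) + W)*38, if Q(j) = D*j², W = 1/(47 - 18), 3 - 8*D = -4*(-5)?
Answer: -234023/116 ≈ -2017.4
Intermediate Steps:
D = -17/8 (D = 3/8 - (-1)*(-5)/2 = 3/8 - ⅛*20 = 3/8 - 5/2 = -17/8 ≈ -2.1250)
W = 1/29 ≈ 0.034483
Q(j) = -17*j²/8
(Q(-5) + W)*38 = (-17/8*(-5)² + 1/29)*38 = (-17/8*25 + 1/29)*38 = (-425/8 + 1/29)*38 = -12317/232*38 = -234023/116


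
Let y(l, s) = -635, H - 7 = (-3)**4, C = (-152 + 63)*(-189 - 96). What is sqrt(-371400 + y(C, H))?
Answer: I*sqrt(372035) ≈ 609.95*I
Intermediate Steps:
C = 25365 (C = -89*(-285) = 25365)
H = 88 (H = 7 + (-3)**4 = 7 + 81 = 88)
sqrt(-371400 + y(C, H)) = sqrt(-371400 - 635) = sqrt(-372035) = I*sqrt(372035)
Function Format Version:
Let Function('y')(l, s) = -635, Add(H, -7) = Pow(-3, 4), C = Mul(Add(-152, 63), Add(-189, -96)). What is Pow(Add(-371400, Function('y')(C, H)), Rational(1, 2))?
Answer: Mul(I, Pow(372035, Rational(1, 2))) ≈ Mul(609.95, I)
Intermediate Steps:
C = 25365 (C = Mul(-89, -285) = 25365)
H = 88 (H = Add(7, Pow(-3, 4)) = Add(7, 81) = 88)
Pow(Add(-371400, Function('y')(C, H)), Rational(1, 2)) = Pow(Add(-371400, -635), Rational(1, 2)) = Pow(-372035, Rational(1, 2)) = Mul(I, Pow(372035, Rational(1, 2)))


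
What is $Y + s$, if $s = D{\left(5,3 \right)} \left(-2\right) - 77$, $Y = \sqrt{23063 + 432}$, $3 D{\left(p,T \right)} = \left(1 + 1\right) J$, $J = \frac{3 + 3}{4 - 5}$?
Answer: $-69 + \sqrt{23495} \approx 84.281$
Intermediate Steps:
$J = -6$ ($J = \frac{6}{-1} = 6 \left(-1\right) = -6$)
$D{\left(p,T \right)} = -4$ ($D{\left(p,T \right)} = \frac{\left(1 + 1\right) \left(-6\right)}{3} = \frac{2 \left(-6\right)}{3} = \frac{1}{3} \left(-12\right) = -4$)
$Y = \sqrt{23495} \approx 153.28$
$s = -69$ ($s = \left(-4\right) \left(-2\right) - 77 = 8 - 77 = -69$)
$Y + s = \sqrt{23495} - 69 = -69 + \sqrt{23495}$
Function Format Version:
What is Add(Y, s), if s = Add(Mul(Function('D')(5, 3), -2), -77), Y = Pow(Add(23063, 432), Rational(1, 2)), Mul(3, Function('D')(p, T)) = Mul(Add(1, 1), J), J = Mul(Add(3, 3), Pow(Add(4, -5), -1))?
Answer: Add(-69, Pow(23495, Rational(1, 2))) ≈ 84.281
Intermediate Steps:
J = -6 (J = Mul(6, Pow(-1, -1)) = Mul(6, -1) = -6)
Function('D')(p, T) = -4 (Function('D')(p, T) = Mul(Rational(1, 3), Mul(Add(1, 1), -6)) = Mul(Rational(1, 3), Mul(2, -6)) = Mul(Rational(1, 3), -12) = -4)
Y = Pow(23495, Rational(1, 2)) ≈ 153.28
s = -69 (s = Add(Mul(-4, -2), -77) = Add(8, -77) = -69)
Add(Y, s) = Add(Pow(23495, Rational(1, 2)), -69) = Add(-69, Pow(23495, Rational(1, 2)))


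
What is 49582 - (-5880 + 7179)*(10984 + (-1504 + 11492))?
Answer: -27193046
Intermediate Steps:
49582 - (-5880 + 7179)*(10984 + (-1504 + 11492)) = 49582 - 1299*(10984 + 9988) = 49582 - 1299*20972 = 49582 - 1*27242628 = 49582 - 27242628 = -27193046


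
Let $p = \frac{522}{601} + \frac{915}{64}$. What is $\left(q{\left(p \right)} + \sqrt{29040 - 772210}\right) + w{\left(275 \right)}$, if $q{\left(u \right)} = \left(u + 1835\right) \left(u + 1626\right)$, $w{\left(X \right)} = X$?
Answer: $\frac{4492738527849881}{1479479296} + i \sqrt{743170} \approx 3.0367 \cdot 10^{6} + 862.07 i$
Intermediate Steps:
$p = \frac{583323}{38464}$ ($p = 522 \cdot \frac{1}{601} + 915 \cdot \frac{1}{64} = \frac{522}{601} + \frac{915}{64} = \frac{583323}{38464} \approx 15.165$)
$q{\left(u \right)} = \left(1626 + u\right) \left(1835 + u\right)$ ($q{\left(u \right)} = \left(1835 + u\right) \left(1626 + u\right) = \left(1626 + u\right) \left(1835 + u\right)$)
$\left(q{\left(p \right)} + \sqrt{29040 - 772210}\right) + w{\left(275 \right)} = \left(\left(2983710 + \left(\frac{583323}{38464}\right)^{2} + 3461 \cdot \frac{583323}{38464}\right) + \sqrt{29040 - 772210}\right) + 275 = \left(\left(2983710 + \frac{340265722329}{1479479296} + \frac{2018880903}{38464}\right) + \sqrt{-743170}\right) + 275 = \left(\frac{4492331671043481}{1479479296} + i \sqrt{743170}\right) + 275 = \frac{4492738527849881}{1479479296} + i \sqrt{743170}$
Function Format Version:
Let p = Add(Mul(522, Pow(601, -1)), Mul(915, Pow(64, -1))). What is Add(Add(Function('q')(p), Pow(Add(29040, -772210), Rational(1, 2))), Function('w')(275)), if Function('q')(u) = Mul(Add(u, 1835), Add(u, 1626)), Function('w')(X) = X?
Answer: Add(Rational(4492738527849881, 1479479296), Mul(I, Pow(743170, Rational(1, 2)))) ≈ Add(3.0367e+6, Mul(862.07, I))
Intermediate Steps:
p = Rational(583323, 38464) (p = Add(Mul(522, Rational(1, 601)), Mul(915, Rational(1, 64))) = Add(Rational(522, 601), Rational(915, 64)) = Rational(583323, 38464) ≈ 15.165)
Function('q')(u) = Mul(Add(1626, u), Add(1835, u)) (Function('q')(u) = Mul(Add(1835, u), Add(1626, u)) = Mul(Add(1626, u), Add(1835, u)))
Add(Add(Function('q')(p), Pow(Add(29040, -772210), Rational(1, 2))), Function('w')(275)) = Add(Add(Add(2983710, Pow(Rational(583323, 38464), 2), Mul(3461, Rational(583323, 38464))), Pow(Add(29040, -772210), Rational(1, 2))), 275) = Add(Add(Add(2983710, Rational(340265722329, 1479479296), Rational(2018880903, 38464)), Pow(-743170, Rational(1, 2))), 275) = Add(Add(Rational(4492331671043481, 1479479296), Mul(I, Pow(743170, Rational(1, 2)))), 275) = Add(Rational(4492738527849881, 1479479296), Mul(I, Pow(743170, Rational(1, 2))))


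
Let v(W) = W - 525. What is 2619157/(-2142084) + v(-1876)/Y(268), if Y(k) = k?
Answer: -365317360/35879907 ≈ -10.182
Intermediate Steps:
v(W) = -525 + W
2619157/(-2142084) + v(-1876)/Y(268) = 2619157/(-2142084) + (-525 - 1876)/268 = 2619157*(-1/2142084) - 2401*1/268 = -2619157/2142084 - 2401/268 = -365317360/35879907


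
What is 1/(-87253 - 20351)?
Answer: -1/107604 ≈ -9.2933e-6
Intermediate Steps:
1/(-87253 - 20351) = 1/(-107604) = -1/107604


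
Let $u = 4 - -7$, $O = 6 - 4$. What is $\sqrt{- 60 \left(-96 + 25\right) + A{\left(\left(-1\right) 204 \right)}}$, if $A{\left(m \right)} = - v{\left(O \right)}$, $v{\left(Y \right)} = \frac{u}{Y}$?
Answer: $\frac{\sqrt{17018}}{2} \approx 65.227$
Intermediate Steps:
$O = 2$ ($O = 6 - 4 = 2$)
$u = 11$ ($u = 4 + 7 = 11$)
$v{\left(Y \right)} = \frac{11}{Y}$
$A{\left(m \right)} = - \frac{11}{2}$
$\sqrt{- 60 \left(-96 + 25\right) + A{\left(\left(-1\right) 204 \right)}} = \sqrt{- 60 \left(-96 + 25\right) - \frac{11}{2}} = \sqrt{\left(-60\right) \left(-71\right) - \frac{11}{2}} = \sqrt{4260 - \frac{11}{2}} = \sqrt{\frac{8509}{2}} = \frac{\sqrt{17018}}{2}$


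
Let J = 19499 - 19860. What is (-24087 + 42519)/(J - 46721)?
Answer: -3072/7847 ≈ -0.39149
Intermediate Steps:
J = -361
(-24087 + 42519)/(J - 46721) = (-24087 + 42519)/(-361 - 46721) = 18432/(-47082) = 18432*(-1/47082) = -3072/7847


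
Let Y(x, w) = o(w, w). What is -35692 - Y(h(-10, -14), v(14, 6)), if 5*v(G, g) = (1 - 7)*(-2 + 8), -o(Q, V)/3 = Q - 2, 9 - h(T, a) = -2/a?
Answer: -178598/5 ≈ -35720.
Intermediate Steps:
h(T, a) = 9 + 2/a (h(T, a) = 9 - (-2)/a = 9 + 2/a)
o(Q, V) = 6 - 3*Q (o(Q, V) = -3*(Q - 2) = -3*(-2 + Q) = 6 - 3*Q)
v(G, g) = -36/5 (v(G, g) = ((1 - 7)*(-2 + 8))/5 = (-6*6)/5 = (⅕)*(-36) = -36/5)
Y(x, w) = 6 - 3*w
-35692 - Y(h(-10, -14), v(14, 6)) = -35692 - (6 - 3*(-36/5)) = -35692 - (6 + 108/5) = -35692 - 1*138/5 = -35692 - 138/5 = -178598/5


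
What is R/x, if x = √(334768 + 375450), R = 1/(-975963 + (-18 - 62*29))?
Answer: -√710218/694436245822 ≈ -1.2136e-9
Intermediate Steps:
R = -1/977779 (R = 1/(-975963 + (-18 - 1798)) = 1/(-975963 - 1816) = 1/(-977779) = -1/977779 ≈ -1.0227e-6)
x = √710218 ≈ 842.74
R/x = -√710218/710218/977779 = -√710218/694436245822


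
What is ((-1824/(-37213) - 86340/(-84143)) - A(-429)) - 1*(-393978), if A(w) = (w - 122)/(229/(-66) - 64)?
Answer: 5493252020596476768/13943293532927 ≈ 3.9397e+5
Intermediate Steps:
A(w) = 132/73 - 66*w/4453 (A(w) = (-122 + w)/(229*(-1/66) - 64) = (-122 + w)/(-229/66 - 64) = (-122 + w)/(-4453/66) = (-122 + w)*(-66/4453) = 132/73 - 66*w/4453)
((-1824/(-37213) - 86340/(-84143)) - A(-429)) - 1*(-393978) = ((-1824/(-37213) - 86340/(-84143)) - (132/73 - 66/4453*(-429))) - 1*(-393978) = ((-1824*(-1/37213) - 86340*(-1/84143)) - (132/73 + 28314/4453)) + 393978 = ((1824/37213 + 86340/84143) - 1*36366/4453) + 393978 = (3366447252/3131213459 - 36366/4453) + 393978 = -98878919036838/13943293532927 + 393978 = 5493252020596476768/13943293532927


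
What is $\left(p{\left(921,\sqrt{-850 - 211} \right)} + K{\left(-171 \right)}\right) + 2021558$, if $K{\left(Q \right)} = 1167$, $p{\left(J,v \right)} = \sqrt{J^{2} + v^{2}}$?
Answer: $2022725 + 2 \sqrt{211795} \approx 2.0236 \cdot 10^{6}$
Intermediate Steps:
$\left(p{\left(921,\sqrt{-850 - 211} \right)} + K{\left(-171 \right)}\right) + 2021558 = \left(\sqrt{921^{2} + \left(\sqrt{-850 - 211}\right)^{2}} + 1167\right) + 2021558 = \left(\sqrt{848241 + \left(\sqrt{-1061}\right)^{2}} + 1167\right) + 2021558 = \left(\sqrt{848241 + \left(i \sqrt{1061}\right)^{2}} + 1167\right) + 2021558 = \left(\sqrt{848241 - 1061} + 1167\right) + 2021558 = \left(\sqrt{847180} + 1167\right) + 2021558 = \left(2 \sqrt{211795} + 1167\right) + 2021558 = \left(1167 + 2 \sqrt{211795}\right) + 2021558 = 2022725 + 2 \sqrt{211795}$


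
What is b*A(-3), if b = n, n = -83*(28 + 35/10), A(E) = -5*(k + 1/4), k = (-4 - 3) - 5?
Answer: -1228815/8 ≈ -1.5360e+5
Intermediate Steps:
k = -12 (k = -7 - 5 = -12)
A(E) = 235/4 (A(E) = -5*(-12 + 1/4) = -5*(-47/4) = 235/4)
n = -5229/2 (n = -83*(28 + 35*(1/10)) = -83*(28 + 7/2) = -83*63/2 = -5229/2 ≈ -2614.5)
b = -5229/2 ≈ -2614.5
b*A(-3) = -5229/2*235/4 = -1228815/8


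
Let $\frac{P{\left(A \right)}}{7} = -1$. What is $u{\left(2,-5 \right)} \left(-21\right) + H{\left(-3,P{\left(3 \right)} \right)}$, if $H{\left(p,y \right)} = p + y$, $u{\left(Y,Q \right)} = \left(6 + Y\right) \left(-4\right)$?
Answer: $662$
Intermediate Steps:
$P{\left(A \right)} = -7$ ($P{\left(A \right)} = 7 \left(-1\right) = -7$)
$u{\left(Y,Q \right)} = -24 - 4 Y$
$u{\left(2,-5 \right)} \left(-21\right) + H{\left(-3,P{\left(3 \right)} \right)} = \left(-24 - 8\right) \left(-21\right) - 10 = \left(-32\right) \left(-21\right) - 10 = 672 - 10 = 662$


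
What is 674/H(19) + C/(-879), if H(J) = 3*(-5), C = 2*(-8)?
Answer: -197402/4395 ≈ -44.915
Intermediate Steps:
C = -16
H(J) = -15
674/H(19) + C/(-879) = 674/(-15) - 16/(-879) = 674*(-1/15) - 16*(-1/879) = -674/15 + 16/879 = -197402/4395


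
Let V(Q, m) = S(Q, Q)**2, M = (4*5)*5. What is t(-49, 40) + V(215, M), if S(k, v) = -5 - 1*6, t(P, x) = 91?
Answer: 212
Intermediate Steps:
S(k, v) = -11 (S(k, v) = -5 - 6 = -11)
M = 100 (M = 20*5 = 100)
V(Q, m) = 121 (V(Q, m) = (-11)**2 = 121)
t(-49, 40) + V(215, M) = 91 + 121 = 212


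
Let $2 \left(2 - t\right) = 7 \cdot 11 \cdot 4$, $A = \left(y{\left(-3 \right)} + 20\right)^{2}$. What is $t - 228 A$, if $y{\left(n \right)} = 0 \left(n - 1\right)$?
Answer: $-91352$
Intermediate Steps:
$y{\left(n \right)} = 0$ ($y{\left(n \right)} = 0 \left(-1 + n\right) = 0$)
$A = 400$ ($A = \left(0 + 20\right)^{2} = 20^{2} = 400$)
$t = -152$ ($t = 2 - \frac{7 \cdot 11 \cdot 4}{2} = 2 - \frac{77 \cdot 4}{2} = 2 - 154 = -152$)
$t - 228 A = -152 - 91200 = -91352$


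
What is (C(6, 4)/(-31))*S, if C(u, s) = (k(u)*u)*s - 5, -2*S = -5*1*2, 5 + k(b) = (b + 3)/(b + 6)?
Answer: 535/31 ≈ 17.258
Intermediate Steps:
k(b) = -5 + (3 + b)/(6 + b) (k(b) = -5 + (b + 3)/(b + 6) = -5 + (3 + b)/(6 + b))
S = 5 (S = -(-5*1)*2/2 = -(-5)*2/2 = -½*(-10) = 5)
C(u, s) = -5 + s*u*(-27 - 4*u)/(6 + u) (C(u, s) = (((-27 - 4*u)/(6 + u))*u)*s - 5 = (u*(-27 - 4*u)/(6 + u))*s - 5 = s*u*(-27 - 4*u)/(6 + u) - 5 = -5 + s*u*(-27 - 4*u)/(6 + u))
(C(6, 4)/(-31))*S = (((-30 - 5*6 - 1*4*6*(27 + 4*6))/(6 + 6))/(-31))*5 = (((-30 - 30 - 1*4*6*(27 + 24))/12)*(-1/31))*5 = (((-30 - 30 - 1*4*6*51)/12)*(-1/31))*5 = (((-30 - 30 - 1224)/12)*(-1/31))*5 = (((1/12)*(-1284))*(-1/31))*5 = -107*(-1/31)*5 = (107/31)*5 = 535/31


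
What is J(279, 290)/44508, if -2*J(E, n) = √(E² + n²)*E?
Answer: -93*√161941/29672 ≈ -1.2613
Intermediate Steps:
J(E, n) = -E*√(E² + n²)/2 (J(E, n) = -√(E² + n²)*E/2 = -E*√(E² + n²)/2)
J(279, 290)/44508 = -½*279*√(279² + 290²)/44508 = -½*279*√(77841 + 84100)*(1/44508) = -½*279*√161941*(1/44508) = -279*√161941/2*(1/44508) = -93*√161941/29672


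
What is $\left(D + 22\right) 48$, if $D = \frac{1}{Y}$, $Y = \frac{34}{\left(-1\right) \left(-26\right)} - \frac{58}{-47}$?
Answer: $\frac{1669296}{1553} \approx 1074.9$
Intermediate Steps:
$Y = \frac{1553}{611}$ ($Y = \frac{34}{26} - - \frac{58}{47} = 34 \cdot \frac{1}{26} + \frac{58}{47} = \frac{17}{13} + \frac{58}{47} = \frac{1553}{611} \approx 2.5417$)
$D = \frac{611}{1553}$ ($D = \frac{1}{\frac{1553}{611}} = \frac{611}{1553} \approx 0.39343$)
$\left(D + 22\right) 48 = \left(\frac{611}{1553} + 22\right) 48 = \frac{34777}{1553} \cdot 48 = \frac{1669296}{1553}$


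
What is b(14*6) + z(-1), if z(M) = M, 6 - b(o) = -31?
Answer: 36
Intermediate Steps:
b(o) = 37 (b(o) = 6 - 1*(-31) = 6 + 31 = 37)
b(14*6) + z(-1) = 37 - 1 = 36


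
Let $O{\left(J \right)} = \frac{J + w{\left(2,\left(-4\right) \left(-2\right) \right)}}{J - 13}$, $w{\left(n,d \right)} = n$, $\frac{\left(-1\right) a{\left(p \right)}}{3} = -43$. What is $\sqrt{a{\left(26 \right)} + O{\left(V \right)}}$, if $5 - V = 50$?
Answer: $\frac{5 \sqrt{17458}}{58} \approx 11.39$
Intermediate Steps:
$a{\left(p \right)} = 129$ ($a{\left(p \right)} = \left(-3\right) \left(-43\right) = 129$)
$V = -45$ ($V = 5 - 50 = -45$)
$O{\left(J \right)} = \frac{2 + J}{-13 + J}$ ($O{\left(J \right)} = \frac{J + 2}{J - 13} = \frac{2 + J}{-13 + J}$)
$\sqrt{a{\left(26 \right)} + O{\left(V \right)}} = \sqrt{129 + \frac{2 - 45}{-13 - 45}} = \sqrt{129 + \frac{1}{-58} \left(-43\right)} = \sqrt{129 - - \frac{43}{58}} = \sqrt{129 + \frac{43}{58}} = \sqrt{\frac{7525}{58}} = \frac{5 \sqrt{17458}}{58}$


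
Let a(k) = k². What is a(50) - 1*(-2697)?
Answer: 5197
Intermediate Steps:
a(50) - 1*(-2697) = 50² - 1*(-2697) = 2500 + 2697 = 5197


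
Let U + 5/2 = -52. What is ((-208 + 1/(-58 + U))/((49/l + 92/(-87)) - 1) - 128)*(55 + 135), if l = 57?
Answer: 64409069/7425 ≈ 8674.6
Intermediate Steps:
U = -109/2 (U = -5/2 - 52 = -109/2 ≈ -54.500)
((-208 + 1/(-58 + U))/((49/l + 92/(-87)) - 1) - 128)*(55 + 135) = ((-208 + 1/(-58 - 109/2))/((49/57 + 92/(-87)) - 1) - 128)*(55 + 135) = ((-208 + 1/(-225/2))/((49*(1/57) + 92*(-1/87)) - 1) - 128)*190 = ((-208 - 2/225)/((49/57 - 92/87) - 1) - 128)*190 = (-46802/(225*(-109/551 - 1)) - 128)*190 = (-46802/(225*(-660/551)) - 128)*190 = (-46802/225*(-551/660) - 128)*190 = (12893951/74250 - 128)*190 = (3389951/74250)*190 = 64409069/7425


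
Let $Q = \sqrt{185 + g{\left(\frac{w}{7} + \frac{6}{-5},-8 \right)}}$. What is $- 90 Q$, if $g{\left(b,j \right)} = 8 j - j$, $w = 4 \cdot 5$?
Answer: $- 90 \sqrt{129} \approx -1022.2$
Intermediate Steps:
$w = 20$
$g{\left(b,j \right)} = 7 j$
$Q = \sqrt{129}$ ($Q = \sqrt{185 + 7 \left(-8\right)} = \sqrt{185 - 56} = \sqrt{129} \approx 11.358$)
$- 90 Q = - 90 \sqrt{129}$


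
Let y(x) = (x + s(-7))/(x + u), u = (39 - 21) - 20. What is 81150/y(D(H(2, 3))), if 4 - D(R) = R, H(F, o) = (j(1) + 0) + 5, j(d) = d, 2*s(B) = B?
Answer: 649200/11 ≈ 59018.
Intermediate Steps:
s(B) = B/2
H(F, o) = 6 (H(F, o) = (1 + 0) + 5 = 1 + 5 = 6)
u = -2 (u = 18 - 20 = -2)
D(R) = 4 - R
y(x) = (-7/2 + x)/(-2 + x) (y(x) = (x + (1/2)*(-7))/(x - 2) = (x - 7/2)/(-2 + x) = (-7/2 + x)/(-2 + x))
81150/y(D(H(2, 3))) = 81150/(((-7/2 + (4 - 1*6))/(-2 + (4 - 1*6)))) = 81150/(((-7/2 + (4 - 6))/(-2 + (4 - 6)))) = 81150/(((-7/2 - 2)/(-2 - 2))) = 81150/((-11/2/(-4))) = 81150/((-1/4*(-11/2))) = 81150/(11/8) = 81150*(8/11) = 649200/11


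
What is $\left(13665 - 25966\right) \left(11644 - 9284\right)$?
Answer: $-29030360$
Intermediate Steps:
$\left(13665 - 25966\right) \left(11644 - 9284\right) = \left(-12301\right) 2360 = -29030360$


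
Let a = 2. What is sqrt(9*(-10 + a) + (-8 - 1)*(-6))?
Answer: 3*I*sqrt(2) ≈ 4.2426*I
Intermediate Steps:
sqrt(9*(-10 + a) + (-8 - 1)*(-6)) = sqrt(9*(-10 + 2) + (-8 - 1)*(-6)) = sqrt(9*(-8) - 9*(-6)) = sqrt(-72 + 54) = sqrt(-18) = 3*I*sqrt(2)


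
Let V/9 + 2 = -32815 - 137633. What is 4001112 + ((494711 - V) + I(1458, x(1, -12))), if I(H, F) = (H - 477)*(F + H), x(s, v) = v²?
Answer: 7601435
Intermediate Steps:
V = -1534050 (V = -18 + 9*(-32815 - 137633) = -18 + 9*(-170448) = -18 - 1534032 = -1534050)
I(H, F) = (-477 + H)*(F + H)
4001112 + ((494711 - V) + I(1458, x(1, -12))) = 4001112 + ((494711 - 1*(-1534050)) + (1458² - 477*(-12)² - 477*1458 + (-12)²*1458)) = 4001112 + ((494711 + 1534050) + (2125764 - 477*144 - 695466 + 144*1458)) = 4001112 + (2028761 + (2125764 - 68688 - 695466 + 209952)) = 4001112 + (2028761 + 1571562) = 4001112 + 3600323 = 7601435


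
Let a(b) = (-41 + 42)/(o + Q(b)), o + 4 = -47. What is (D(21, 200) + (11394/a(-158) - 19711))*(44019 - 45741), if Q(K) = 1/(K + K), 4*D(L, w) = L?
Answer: 163473003015/158 ≈ 1.0346e+9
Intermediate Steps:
o = -51 (o = -4 - 47 = -51)
D(L, w) = L/4
Q(K) = 1/(2*K)
a(b) = 1/(-51 + 1/(2*b)) (a(b) = (-41 + 42)/(-51 + 1/(2*b)) = 1/(-51 + 1/(2*b)))
(D(21, 200) + (11394/a(-158) - 19711))*(44019 - 45741) = ((¼)*21 + (11394/((-2*(-158)/(-1 + 102*(-158)))) - 19711))*(44019 - 45741) = (21/4 + (11394/((-2*(-158)/(-1 - 16116))) - 19711))*(-1722) = (21/4 + (11394/((-2*(-158)/(-16117))) - 19711))*(-1722) = (21/4 + (11394/((-2*(-158)*(-1/16117))) - 19711))*(-1722) = (21/4 + (11394/(-316/16117) - 19711))*(-1722) = (21/4 + (11394*(-16117/316) - 19711))*(-1722) = (21/4 + (-91818549/158 - 19711))*(-1722) = (21/4 - 94932887/158)*(-1722) = -189864115/316*(-1722) = 163473003015/158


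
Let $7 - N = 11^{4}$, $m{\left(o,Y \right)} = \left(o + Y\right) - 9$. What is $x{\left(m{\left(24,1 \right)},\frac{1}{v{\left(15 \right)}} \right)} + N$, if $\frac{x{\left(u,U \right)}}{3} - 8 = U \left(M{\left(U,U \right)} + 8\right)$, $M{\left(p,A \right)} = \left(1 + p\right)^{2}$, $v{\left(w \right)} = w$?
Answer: $- \frac{16434194}{1125} \approx -14608.0$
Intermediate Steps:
$m{\left(o,Y \right)} = -9 + Y + o$ ($m{\left(o,Y \right)} = \left(Y + o\right) - 9 = -9 + Y + o$)
$N = -14634$ ($N = 7 - 11^{4} = 7 - 14641 = -14634$)
$x{\left(u,U \right)} = 24 + 3 U \left(8 + \left(1 + U\right)^{2}\right)$ ($x{\left(u,U \right)} = 24 + 3 U \left(\left(1 + U\right)^{2} + 8\right) = 24 + 3 U \left(8 + \left(1 + U\right)^{2}\right)$)
$x{\left(m{\left(24,1 \right)},\frac{1}{v{\left(15 \right)}} \right)} + N = \left(24 + \frac{24}{15} + \frac{3 \left(1 + \frac{1}{15}\right)^{2}}{15}\right) - 14634 = \left(24 + 24 \cdot \frac{1}{15} + 3 \cdot \frac{1}{15} \left(1 + \frac{1}{15}\right)^{2}\right) - 14634 = \left(24 + \frac{8}{5} + 3 \cdot \frac{1}{15} \left(\frac{16}{15}\right)^{2}\right) - 14634 = \left(24 + \frac{8}{5} + 3 \cdot \frac{1}{15} \cdot \frac{256}{225}\right) - 14634 = \left(24 + \frac{8}{5} + \frac{256}{1125}\right) - 14634 = \frac{29056}{1125} - 14634 = - \frac{16434194}{1125}$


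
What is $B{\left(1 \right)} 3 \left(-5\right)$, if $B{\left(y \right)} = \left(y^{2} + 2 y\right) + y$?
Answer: $-60$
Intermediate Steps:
$B{\left(y \right)} = y^{2} + 3 y$
$B{\left(1 \right)} 3 \left(-5\right) = 1 \left(3 + 1\right) 3 \left(-5\right) = 1 \cdot 4 \left(-15\right) = 4 \left(-15\right) = -60$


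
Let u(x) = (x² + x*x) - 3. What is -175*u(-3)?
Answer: -2625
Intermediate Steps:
u(x) = -3 + 2*x² (u(x) = (x² + x²) - 3 = 2*x² - 3 = -3 + 2*x²)
-175*u(-3) = -175*(-3 + 2*(-3)²) = -175*(-3 + 2*9) = -175*(-3 + 18) = -175*15 = -2625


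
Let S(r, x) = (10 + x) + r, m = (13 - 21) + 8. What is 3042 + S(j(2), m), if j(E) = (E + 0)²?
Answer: 3056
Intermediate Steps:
m = 0 (m = -8 + 8 = 0)
j(E) = E²
S(r, x) = 10 + r + x
3042 + S(j(2), m) = 3042 + (10 + 2² + 0) = 3042 + (10 + 4 + 0) = 3042 + 14 = 3056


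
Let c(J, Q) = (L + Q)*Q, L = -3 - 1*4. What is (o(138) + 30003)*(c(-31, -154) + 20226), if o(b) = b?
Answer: 1356947820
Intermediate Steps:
L = -7 (L = -3 - 4 = -7)
c(J, Q) = Q*(-7 + Q) (c(J, Q) = (-7 + Q)*Q = Q*(-7 + Q))
(o(138) + 30003)*(c(-31, -154) + 20226) = (138 + 30003)*(-154*(-7 - 154) + 20226) = 30141*(-154*(-161) + 20226) = 30141*(24794 + 20226) = 30141*45020 = 1356947820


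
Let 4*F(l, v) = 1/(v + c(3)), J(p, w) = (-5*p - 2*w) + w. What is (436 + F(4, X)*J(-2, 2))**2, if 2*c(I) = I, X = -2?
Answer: 186624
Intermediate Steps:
J(p, w) = -w - 5*p
c(I) = I/2
F(l, v) = 1/(4*(3/2 + v)) (F(l, v) = 1/(4*(v + (1/2)*3)) = 1/(4*(v + 3/2)) = 1/(4*(3/2 + v)))
(436 + F(4, X)*J(-2, 2))**2 = (436 + (1/(2*(3 + 2*(-2))))*(-1*2 - 5*(-2)))**2 = (436 + (1/(2*(3 - 4)))*(-2 + 10))**2 = (436 + ((1/2)/(-1))*8)**2 = (436 + ((1/2)*(-1))*8)**2 = (436 - 1/2*8)**2 = (436 - 4)**2 = 432**2 = 186624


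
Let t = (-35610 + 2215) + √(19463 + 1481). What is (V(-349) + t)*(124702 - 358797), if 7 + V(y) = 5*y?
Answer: 8227736965 - 936380*√1309 ≈ 8.1939e+9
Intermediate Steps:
V(y) = -7 + 5*y
t = -33395 + 4*√1309 (t = -33395 + √20944 = -33395 + 4*√1309 ≈ -33250.)
(V(-349) + t)*(124702 - 358797) = ((-7 + 5*(-349)) + (-33395 + 4*√1309))*(124702 - 358797) = ((-7 - 1745) + (-33395 + 4*√1309))*(-234095) = (-1752 + (-33395 + 4*√1309))*(-234095) = (-35147 + 4*√1309)*(-234095) = 8227736965 - 936380*√1309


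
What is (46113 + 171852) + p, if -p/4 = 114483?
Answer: -239967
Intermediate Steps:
p = -457932 (p = -4*114483 = -457932)
(46113 + 171852) + p = (46113 + 171852) - 457932 = 217965 - 457932 = -239967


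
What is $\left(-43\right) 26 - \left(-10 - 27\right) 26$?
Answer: $-156$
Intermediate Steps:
$\left(-43\right) 26 - \left(-10 - 27\right) 26 = -1118 - \left(-37\right) 26 = -1118 - -962 = -1118 + 962 = -156$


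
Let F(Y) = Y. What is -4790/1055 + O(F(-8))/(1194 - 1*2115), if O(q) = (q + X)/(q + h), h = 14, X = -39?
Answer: -5283991/1165986 ≈ -4.5318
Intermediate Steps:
O(q) = (-39 + q)/(14 + q) (O(q) = (q - 39)/(q + 14) = (-39 + q)/(14 + q))
-4790/1055 + O(F(-8))/(1194 - 1*2115) = -4790/1055 + ((-39 - 8)/(14 - 8))/(1194 - 1*2115) = -4790*1/1055 + (-47/6)/(1194 - 2115) = -958/211 + ((⅙)*(-47))/(-921) = -958/211 - 47/6*(-1/921) = -958/211 + 47/5526 = -5283991/1165986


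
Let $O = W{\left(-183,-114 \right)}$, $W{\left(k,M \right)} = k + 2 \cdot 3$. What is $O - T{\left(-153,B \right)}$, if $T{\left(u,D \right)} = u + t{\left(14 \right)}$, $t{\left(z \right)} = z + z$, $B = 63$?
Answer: $-52$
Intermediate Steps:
$W{\left(k,M \right)} = 6 + k$ ($W{\left(k,M \right)} = k + 6 = 6 + k$)
$t{\left(z \right)} = 2 z$
$O = -177$ ($O = 6 - 183 = -177$)
$T{\left(u,D \right)} = 28 + u$ ($T{\left(u,D \right)} = u + 2 \cdot 14 = u + 28 = 28 + u$)
$O - T{\left(-153,B \right)} = -177 - \left(28 - 153\right) = -177 - -125 = -177 + 125 = -52$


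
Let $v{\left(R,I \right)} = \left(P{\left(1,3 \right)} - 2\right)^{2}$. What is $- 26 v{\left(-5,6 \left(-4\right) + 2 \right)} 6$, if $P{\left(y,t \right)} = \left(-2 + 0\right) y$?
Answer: $-2496$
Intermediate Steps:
$P{\left(y,t \right)} = - 2 y$
$v{\left(R,I \right)} = 16$ ($v{\left(R,I \right)} = \left(\left(-2\right) 1 - 2\right)^{2} = \left(-2 - 2\right)^{2} = \left(-4\right)^{2} = 16$)
$- 26 v{\left(-5,6 \left(-4\right) + 2 \right)} 6 = \left(-26\right) 16 \cdot 6 = \left(-416\right) 6 = -2496$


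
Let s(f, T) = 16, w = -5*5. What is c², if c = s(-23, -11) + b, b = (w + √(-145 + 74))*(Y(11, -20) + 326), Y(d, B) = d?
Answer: 62647882 - 5667666*I*√71 ≈ 6.2648e+7 - 4.7757e+7*I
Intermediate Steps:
w = -25
b = -8425 + 337*I*√71 (b = (-25 + √(-145 + 74))*(11 + 326) = (-25 + √(-71))*337 = (-25 + I*√71)*337 = -8425 + 337*I*√71 ≈ -8425.0 + 2839.6*I)
c = -8409 + 337*I*√71 (c = 16 + (-8425 + 337*I*√71) = -8409 + 337*I*√71 ≈ -8409.0 + 2839.6*I)
c² = (-8409 + 337*I*√71)²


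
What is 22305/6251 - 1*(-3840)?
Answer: 24026145/6251 ≈ 3843.6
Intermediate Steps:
22305/6251 - 1*(-3840) = 22305*(1/6251) + 3840 = 22305/6251 + 3840 = 24026145/6251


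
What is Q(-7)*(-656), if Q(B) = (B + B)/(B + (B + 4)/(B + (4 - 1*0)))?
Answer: -4592/3 ≈ -1530.7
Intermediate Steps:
Q(B) = 2*B/(1 + B) (Q(B) = (2*B)/(B + (4 + B)/(B + (4 + 0))) = (2*B)/(B + (4 + B)/(B + 4)) = (2*B)/(B + (4 + B)/(4 + B)) = (2*B)/(B + 1) = (2*B)/(1 + B) = 2*B/(1 + B))
Q(-7)*(-656) = (2*(-7)/(1 - 7))*(-656) = (2*(-7)/(-6))*(-656) = (2*(-7)*(-⅙))*(-656) = (7/3)*(-656) = -4592/3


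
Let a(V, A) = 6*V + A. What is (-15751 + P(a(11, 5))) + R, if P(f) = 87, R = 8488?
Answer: -7176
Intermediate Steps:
a(V, A) = A + 6*V
(-15751 + P(a(11, 5))) + R = (-15751 + 87) + 8488 = -15664 + 8488 = -7176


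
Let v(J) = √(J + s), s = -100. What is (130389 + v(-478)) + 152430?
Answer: 282819 + 17*I*√2 ≈ 2.8282e+5 + 24.042*I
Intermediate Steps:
v(J) = √(-100 + J) (v(J) = √(J - 100) = √(-100 + J))
(130389 + v(-478)) + 152430 = (130389 + √(-100 - 478)) + 152430 = (130389 + √(-578)) + 152430 = (130389 + 17*I*√2) + 152430 = 282819 + 17*I*√2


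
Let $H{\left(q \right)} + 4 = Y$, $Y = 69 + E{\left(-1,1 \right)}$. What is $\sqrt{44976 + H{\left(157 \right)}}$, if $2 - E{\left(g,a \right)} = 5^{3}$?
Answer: $\sqrt{44918} \approx 211.94$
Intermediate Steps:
$E{\left(g,a \right)} = -123$ ($E{\left(g,a \right)} = 2 - 5^{3} = 2 - 125 = -123$)
$Y = -54$ ($Y = 69 - 123 = -54$)
$H{\left(q \right)} = -58$ ($H{\left(q \right)} = -4 - 54 = -58$)
$\sqrt{44976 + H{\left(157 \right)}} = \sqrt{44976 - 58} = \sqrt{44918}$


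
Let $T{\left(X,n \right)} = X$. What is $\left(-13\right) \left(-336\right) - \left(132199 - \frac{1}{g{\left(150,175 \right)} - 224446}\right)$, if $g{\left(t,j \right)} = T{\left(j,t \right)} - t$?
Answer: $- \frac{28687960852}{224421} \approx -1.2783 \cdot 10^{5}$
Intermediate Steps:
$g{\left(t,j \right)} = j - t$
$\left(-13\right) \left(-336\right) - \left(132199 - \frac{1}{g{\left(150,175 \right)} - 224446}\right) = \left(-13\right) \left(-336\right) - \left(132199 - \frac{1}{\left(175 - 150\right) - 224446}\right) = 4368 - \left(132199 - \frac{1}{\left(175 - 150\right) - 224446}\right) = 4368 - \left(132199 - \frac{1}{25 - 224446}\right) = 4368 - \left(132199 - \frac{1}{-224421}\right) = 4368 - \left(132199 - - \frac{1}{224421}\right) = 4368 - \left(132199 + \frac{1}{224421}\right) = 4368 - \frac{29668231780}{224421} = - \frac{28687960852}{224421}$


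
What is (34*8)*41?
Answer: 11152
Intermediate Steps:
(34*8)*41 = 272*41 = 11152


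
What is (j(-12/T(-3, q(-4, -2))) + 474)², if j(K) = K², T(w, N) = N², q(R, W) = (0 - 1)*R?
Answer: 57653649/256 ≈ 2.2521e+5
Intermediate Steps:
q(R, W) = -R
(j(-12/T(-3, q(-4, -2))) + 474)² = ((-12/((-1*(-4))²))² + 474)² = ((-12/(4²))² + 474)² = ((-12/16)² + 474)² = ((-12*1/16)² + 474)² = ((-¾)² + 474)² = (9/16 + 474)² = (7593/16)² = 57653649/256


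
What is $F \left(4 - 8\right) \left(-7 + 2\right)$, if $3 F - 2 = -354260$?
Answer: $-2361720$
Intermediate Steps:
$F = -118086$ ($F = \frac{2}{3} + \frac{1}{3} \left(-354260\right) = \frac{2}{3} - \frac{354260}{3} = -118086$)
$F \left(4 - 8\right) \left(-7 + 2\right) = - 118086 \left(4 - 8\right) \left(-7 + 2\right) = - 118086 \left(\left(-4\right) \left(-5\right)\right) = \left(-118086\right) 20 = -2361720$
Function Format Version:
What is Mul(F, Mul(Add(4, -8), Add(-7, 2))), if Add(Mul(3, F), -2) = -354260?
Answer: -2361720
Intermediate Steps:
F = -118086 (F = Add(Rational(2, 3), Mul(Rational(1, 3), -354260)) = Add(Rational(2, 3), Rational(-354260, 3)) = -118086)
Mul(F, Mul(Add(4, -8), Add(-7, 2))) = Mul(-118086, Mul(Add(4, -8), Add(-7, 2))) = Mul(-118086, Mul(-4, -5)) = Mul(-118086, 20) = -2361720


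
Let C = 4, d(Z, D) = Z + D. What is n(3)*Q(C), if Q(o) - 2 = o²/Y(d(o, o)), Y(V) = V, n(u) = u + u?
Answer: 24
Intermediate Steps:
n(u) = 2*u
d(Z, D) = D + Z
Q(o) = 2 + o/2 (Q(o) = 2 + o²/(o + o) = 2 + o²/((2*o)) = 2 + (1/(2*o))*o² = 2 + o/2)
n(3)*Q(C) = (2*3)*(2 + (½)*4) = 6*(2 + 2) = 6*4 = 24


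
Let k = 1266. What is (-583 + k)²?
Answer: 466489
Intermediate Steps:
(-583 + k)² = (-583 + 1266)² = 683² = 466489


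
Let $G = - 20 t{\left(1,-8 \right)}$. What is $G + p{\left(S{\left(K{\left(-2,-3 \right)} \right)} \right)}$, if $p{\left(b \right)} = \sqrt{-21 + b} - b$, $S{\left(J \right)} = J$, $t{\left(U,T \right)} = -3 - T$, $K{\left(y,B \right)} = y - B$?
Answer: $-101 + 2 i \sqrt{5} \approx -101.0 + 4.4721 i$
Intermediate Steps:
$G = -100$ ($G = - 20 \left(-3 - -8\right) = - 20 \left(-3 + 8\right) = \left(-20\right) 5 = -100$)
$G + p{\left(S{\left(K{\left(-2,-3 \right)} \right)} \right)} = -100 - \left(-2 + 3 - \sqrt{-21 - -1}\right) = -100 + \left(\sqrt{-21 + \left(-2 + 3\right)} - \left(-2 + 3\right)\right) = -100 + \left(\sqrt{-21 + 1} - 1\right) = -100 - \left(1 - \sqrt{-20}\right) = -100 - \left(1 - 2 i \sqrt{5}\right) = -101 + 2 i \sqrt{5}$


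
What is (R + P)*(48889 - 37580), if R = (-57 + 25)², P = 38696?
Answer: 449193480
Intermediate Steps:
R = 1024 (R = (-32)² = 1024)
(R + P)*(48889 - 37580) = (1024 + 38696)*(48889 - 37580) = 39720*11309 = 449193480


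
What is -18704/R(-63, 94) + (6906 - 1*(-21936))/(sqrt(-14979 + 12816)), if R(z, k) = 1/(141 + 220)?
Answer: -6752144 - 9614*I*sqrt(2163)/721 ≈ -6.7521e+6 - 620.15*I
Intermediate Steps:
R(z, k) = 1/361
-18704/R(-63, 94) + (6906 - 1*(-21936))/(sqrt(-14979 + 12816)) = -18704/1/361 + (6906 - 1*(-21936))/(sqrt(-14979 + 12816)) = -18704*361 + (6906 + 21936)/(sqrt(-2163)) = -6752144 + 28842/((I*sqrt(2163))) = -6752144 + 28842*(-I*sqrt(2163)/2163) = -6752144 - 9614*I*sqrt(2163)/721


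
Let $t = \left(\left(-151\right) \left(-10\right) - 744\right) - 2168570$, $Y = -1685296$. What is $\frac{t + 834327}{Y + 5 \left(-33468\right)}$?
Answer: $\frac{1333477}{1852636} \approx 0.71977$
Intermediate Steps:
$t = -2167804$ ($t = \left(1510 - 744\right) - 2168570 = 766 - 2168570 = -2167804$)
$\frac{t + 834327}{Y + 5 \left(-33468\right)} = \frac{-2167804 + 834327}{-1685296 + 5 \left(-33468\right)} = - \frac{1333477}{-1685296 - 167340} = - \frac{1333477}{-1852636} = \left(-1333477\right) \left(- \frac{1}{1852636}\right) = \frac{1333477}{1852636}$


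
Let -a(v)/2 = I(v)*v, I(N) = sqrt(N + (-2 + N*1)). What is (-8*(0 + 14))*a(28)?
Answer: 18816*sqrt(6) ≈ 46090.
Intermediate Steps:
I(N) = sqrt(-2 + 2*N) (I(N) = sqrt(N + (-2 + N)) = sqrt(-2 + 2*N))
a(v) = -2*v*sqrt(-2 + 2*v) (a(v) = -2*sqrt(-2 + 2*v)*v = -2*v*sqrt(-2 + 2*v))
(-8*(0 + 14))*a(28) = (-8*(0 + 14))*(-2*28*sqrt(-2 + 2*28)) = (-8*14)*(-2*28*sqrt(-2 + 56)) = -(-224)*28*sqrt(54) = -(-224)*28*3*sqrt(6) = -(-18816)*sqrt(6) = 18816*sqrt(6)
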